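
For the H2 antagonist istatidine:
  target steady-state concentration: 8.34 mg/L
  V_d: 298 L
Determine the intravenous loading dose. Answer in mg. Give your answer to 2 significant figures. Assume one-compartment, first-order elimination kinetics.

2500 mg

LD = Css × Vd = 8.34 × 298 = 2485 mg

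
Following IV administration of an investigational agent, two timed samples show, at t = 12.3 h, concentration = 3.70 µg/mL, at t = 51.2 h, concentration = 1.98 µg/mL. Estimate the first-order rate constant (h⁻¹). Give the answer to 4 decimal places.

0.0161 h⁻¹

k = ln(C₁/C₂) / (t₂ − t₁) = ln(3.70/1.98) / (51.2 − 12.3)
  = 0.6252 / 38.90 = 0.01607 h⁻¹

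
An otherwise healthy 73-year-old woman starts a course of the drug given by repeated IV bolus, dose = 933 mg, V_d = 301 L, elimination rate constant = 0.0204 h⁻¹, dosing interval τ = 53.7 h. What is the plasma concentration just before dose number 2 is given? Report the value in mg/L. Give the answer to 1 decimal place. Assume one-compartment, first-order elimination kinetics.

C₀ per dose = Dose / Vd = 933 / 301 = 3.100 mg/L
Fraction remaining after one interval: r = e^(−kτ) = e^(−0.02040 × 53.7) = 0.3344
Before dose 2, 1 dose has been given (aged 1τ).
C_trough = C₀ × r = 3.100 × 0.3344 = 1.037 mg/L

1.0 mg/L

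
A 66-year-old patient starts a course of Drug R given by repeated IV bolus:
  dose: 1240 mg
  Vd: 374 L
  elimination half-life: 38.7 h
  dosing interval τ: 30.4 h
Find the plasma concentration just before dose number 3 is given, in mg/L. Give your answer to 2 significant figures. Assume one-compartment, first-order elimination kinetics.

C₀ per dose = Dose / Vd = 1240 / 374 = 3.316 mg/L
k = ln2 / t½ = 0.693147 / 38.7 = 0.01791 h⁻¹
Fraction remaining after one interval: r = e^(−kτ) = e^(−0.01791 × 30.4) = 0.5802
Before dose 3, 2 doses have been given (aged 1τ, 2τ).
C_trough = C₀ × (r + r²) = 3.316 × (0.5802 + 0.3366) = 3.040 mg/L

3.0 mg/L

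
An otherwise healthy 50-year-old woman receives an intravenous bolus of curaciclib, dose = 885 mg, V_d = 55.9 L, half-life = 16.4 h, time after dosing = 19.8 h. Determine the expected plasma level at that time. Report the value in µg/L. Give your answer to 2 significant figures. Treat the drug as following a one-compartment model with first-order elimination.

C₀ = Dose / Vd = 885.0 / 55.9 = 15.83 mg/L
k = ln2 / t½ = 0.693147 / 16.4 = 0.04227 h⁻¹
C = C₀ · e^(−k·t) = 15.83 × e^(−0.04227 × 19.8)
  = 15.83 × 0.4330 = 6.854 mg/L
Convert: 6.854 mg/L × 1000 = 6854 µg/L

6900 µg/L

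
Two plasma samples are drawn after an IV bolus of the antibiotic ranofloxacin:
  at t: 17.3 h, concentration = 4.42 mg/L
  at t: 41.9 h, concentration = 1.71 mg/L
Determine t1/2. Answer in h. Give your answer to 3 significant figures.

k = ln(C₁/C₂) / (t₂ − t₁) = ln(4.42/1.71) / (41.9 − 17.3)
  = 0.9496 / 24.60 = 0.03860 h⁻¹
t½ = ln2 / k = 0.693147 / 0.03860 = 17.96 h

18.0 h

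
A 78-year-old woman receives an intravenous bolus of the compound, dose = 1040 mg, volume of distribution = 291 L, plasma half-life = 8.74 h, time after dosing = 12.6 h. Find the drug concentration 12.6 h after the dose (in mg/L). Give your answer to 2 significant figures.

1.3 mg/L

C₀ = Dose / Vd = 1040 / 291 = 3.574 mg/L
k = ln2 / t½ = 0.693147 / 8.74 = 0.07931 h⁻¹
C = C₀ · e^(−k·t) = 3.574 × e^(−0.07931 × 12.6)
  = 3.574 × 0.3681 = 1.316 mg/L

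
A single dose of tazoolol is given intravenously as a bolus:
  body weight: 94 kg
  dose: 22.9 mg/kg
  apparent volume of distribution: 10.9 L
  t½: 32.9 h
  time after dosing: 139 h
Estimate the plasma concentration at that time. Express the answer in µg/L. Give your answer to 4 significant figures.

Total dose = 22.9 × 94 = 2153 mg
C₀ = Dose / Vd = 2153 / 10.9 = 197.5 mg/L
k = ln2 / t½ = 0.693147 / 32.9 = 0.02107 h⁻¹
C = C₀ · e^(−k·t) = 197.5 × e^(−0.02107 × 139)
  = 197.5 × 0.05346 = 10.56 mg/L
Convert: 10.56 mg/L × 1000 = 10560 µg/L

10560 µg/L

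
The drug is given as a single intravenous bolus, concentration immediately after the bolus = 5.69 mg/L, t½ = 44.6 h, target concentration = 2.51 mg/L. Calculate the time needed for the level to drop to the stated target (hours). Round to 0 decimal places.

k = ln2 / t½ = 0.693147 / 44.6 = 0.01554 h⁻¹
t = ln(C₀ / C) / k = ln(5.690 / 2.51) / 0.01554
  = ln(2.267) / 0.01554 = 0.8185 / 0.01554 = 52.67 h

53 h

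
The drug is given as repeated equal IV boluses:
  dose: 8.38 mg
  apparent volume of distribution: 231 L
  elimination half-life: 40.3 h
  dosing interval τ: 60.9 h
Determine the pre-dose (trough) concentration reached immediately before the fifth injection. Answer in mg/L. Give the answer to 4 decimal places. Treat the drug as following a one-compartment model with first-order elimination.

0.0193 mg/L

C₀ per dose = Dose / Vd = 8.38 / 231 = 0.03628 mg/L
k = ln2 / t½ = 0.693147 / 40.3 = 0.01720 h⁻¹
Fraction remaining after one interval: r = e^(−kτ) = e^(−0.01720 × 60.9) = 0.3508
Before dose 5, 4 doses have been given (aged 1τ, 2τ, 3τ, 4τ).
C_trough = C₀ × (r + r² + … + r^4) = C₀ × r(1−r^4)/(1−r)
        = 0.03628 × 0.3508 × (1 − 0.01514) / (1 − 0.3508) = 0.01931 mg/L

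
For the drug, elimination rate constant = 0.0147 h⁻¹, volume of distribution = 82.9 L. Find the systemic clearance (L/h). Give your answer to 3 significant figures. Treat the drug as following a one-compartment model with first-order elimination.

CL = k × Vd = 0.0147 × 82.9 = 1.219 L/h

1.22 L/h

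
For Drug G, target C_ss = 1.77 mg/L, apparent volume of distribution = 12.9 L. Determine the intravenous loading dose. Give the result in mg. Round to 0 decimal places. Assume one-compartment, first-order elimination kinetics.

23 mg

LD = Css × Vd = 1.77 × 12.9 = 22.83 mg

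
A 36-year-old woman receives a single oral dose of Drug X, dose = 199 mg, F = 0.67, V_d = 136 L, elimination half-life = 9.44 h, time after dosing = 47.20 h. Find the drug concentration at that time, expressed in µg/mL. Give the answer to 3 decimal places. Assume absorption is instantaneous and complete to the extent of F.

0.031 µg/mL

Amount reaching circulation = F × Dose = 0.67 × 199.0 = 133.3 mg
C₀ = F·Dose / Vd = 133.3 / 136 = 0.9801 mg/L
k = ln2 / t½ = 0.693147 / 9.44 = 0.07343 h⁻¹
t / t½ = 47.20 / 9.44 = 5 half-lives
C = C₀ × (1/2)^5 = 0.9801 × 0.03125 = 0.03063 mg/L
(0.03063 mg/L = 0.03063 µg/mL)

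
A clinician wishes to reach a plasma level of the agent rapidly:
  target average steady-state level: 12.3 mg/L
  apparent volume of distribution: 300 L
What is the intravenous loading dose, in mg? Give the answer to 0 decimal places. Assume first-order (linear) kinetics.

3690 mg

LD = Css × Vd = 12.3 × 300 = 3690 mg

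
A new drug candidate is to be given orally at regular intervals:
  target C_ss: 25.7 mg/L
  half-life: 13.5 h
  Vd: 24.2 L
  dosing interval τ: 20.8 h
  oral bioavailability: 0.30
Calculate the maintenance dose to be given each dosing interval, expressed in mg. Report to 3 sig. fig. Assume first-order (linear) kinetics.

2210 mg

k = ln2 / t½ = 0.693147 / 13.5 = 0.05134 h⁻¹
CL = k × Vd = 0.05134 × 24.2 = 1.242 L/h
At steady state, F × (Dose/τ) = Css × CL.
Dose = Css × CL × τ / F = 25.7 × 1.242 × 20.8 / 0.30 = 2213 mg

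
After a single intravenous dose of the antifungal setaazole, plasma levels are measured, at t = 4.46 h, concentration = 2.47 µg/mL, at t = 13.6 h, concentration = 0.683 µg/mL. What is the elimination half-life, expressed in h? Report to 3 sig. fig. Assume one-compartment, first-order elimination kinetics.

k = ln(C₁/C₂) / (t₂ − t₁) = ln(2.47/0.683) / (13.6 − 4.46)
  = 1.285 / 9.140 = 0.1406 h⁻¹
t½ = ln2 / k = 0.693147 / 0.1406 = 4.930 h

4.93 h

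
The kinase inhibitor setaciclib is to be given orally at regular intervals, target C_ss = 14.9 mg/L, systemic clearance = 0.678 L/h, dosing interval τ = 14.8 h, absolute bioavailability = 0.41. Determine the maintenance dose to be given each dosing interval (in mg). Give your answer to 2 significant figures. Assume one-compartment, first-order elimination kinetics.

At steady state, F × (Dose/τ) = Css × CL.
Dose = Css × CL × τ / F = 14.9 × 0.6780 × 14.8 / 0.41 = 364.7 mg

360 mg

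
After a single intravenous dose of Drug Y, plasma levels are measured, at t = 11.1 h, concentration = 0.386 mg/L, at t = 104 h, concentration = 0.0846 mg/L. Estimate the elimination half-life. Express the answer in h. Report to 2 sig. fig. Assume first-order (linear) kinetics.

k = ln(C₁/C₂) / (t₂ − t₁) = ln(0.386/0.0846) / (104 − 11.1)
  = 1.518 / 92.90 = 0.01634 h⁻¹
t½ = ln2 / k = 0.693147 / 0.01634 = 42.42 h

42 h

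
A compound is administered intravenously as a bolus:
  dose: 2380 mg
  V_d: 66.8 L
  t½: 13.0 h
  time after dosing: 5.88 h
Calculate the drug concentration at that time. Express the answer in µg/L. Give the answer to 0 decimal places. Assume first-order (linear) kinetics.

26040 µg/L

C₀ = Dose / Vd = 2380 / 66.8 = 35.63 mg/L
k = ln2 / t½ = 0.693147 / 13.0 = 0.05332 h⁻¹
C = C₀ · e^(−k·t) = 35.63 × e^(−0.05332 × 5.88)
  = 35.63 × 0.7309 = 26.04 mg/L
Convert: 26.04 mg/L × 1000 = 26040 µg/L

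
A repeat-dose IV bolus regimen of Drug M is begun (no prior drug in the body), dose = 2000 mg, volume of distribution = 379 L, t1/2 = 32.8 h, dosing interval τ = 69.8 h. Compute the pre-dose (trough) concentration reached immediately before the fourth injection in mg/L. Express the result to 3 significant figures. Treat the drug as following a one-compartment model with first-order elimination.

C₀ per dose = Dose / Vd = 2000 / 379 = 5.277 mg/L
k = ln2 / t½ = 0.693147 / 32.8 = 0.02113 h⁻¹
Fraction remaining after one interval: r = e^(−kτ) = e^(−0.02113 × 69.8) = 0.2288
Before dose 4, 3 doses have been given (aged 1τ, 2τ, 3τ).
C_trough = C₀ × (r + r² + … + r^3) = C₀ × r(1−r^3)/(1−r)
        = 5.277 × 0.2288 × (1 − 0.01198) / (1 − 0.2288) = 1.547 mg/L

1.55 mg/L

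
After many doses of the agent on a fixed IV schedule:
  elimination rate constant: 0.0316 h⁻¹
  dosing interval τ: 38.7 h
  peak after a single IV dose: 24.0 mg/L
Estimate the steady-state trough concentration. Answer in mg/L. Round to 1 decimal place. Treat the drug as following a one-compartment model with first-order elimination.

10.0 mg/L

e^(−kτ) = e^(−0.03160 × 38.7) = 0.2944
Accumulation ratio R = 1 / (1 − e^(−kτ)) = 1 / (1 − 0.2944) = 1.417
Steady-state trough = C₀ × R × e^(−kτ) = 24.0 × 1.417 × 0.2944 = 10.01 mg/L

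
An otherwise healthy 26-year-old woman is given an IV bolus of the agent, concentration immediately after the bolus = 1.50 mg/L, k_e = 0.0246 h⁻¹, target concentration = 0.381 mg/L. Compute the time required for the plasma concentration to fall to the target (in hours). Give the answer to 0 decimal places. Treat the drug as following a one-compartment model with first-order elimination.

t = ln(C₀ / C) / k = ln(1.500 / 0.381) / 0.02460
  = ln(3.937) / 0.02460 = 1.370 / 0.02460 = 55.69 h

56 h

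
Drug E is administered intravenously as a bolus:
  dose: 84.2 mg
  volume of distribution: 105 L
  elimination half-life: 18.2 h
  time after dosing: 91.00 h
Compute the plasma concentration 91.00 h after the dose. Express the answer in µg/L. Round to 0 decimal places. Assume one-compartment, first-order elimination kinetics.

C₀ = Dose / Vd = 84.20 / 105 = 0.8019 mg/L
k = ln2 / t½ = 0.693147 / 18.2 = 0.03809 h⁻¹
t / t½ = 91.00 / 18.2 = 5 half-lives
C = C₀ × (1/2)^5 = 0.8019 × 0.03125 = 0.02506 mg/L
Convert: 0.02506 mg/L × 1000 = 25.06 µg/L

25 µg/L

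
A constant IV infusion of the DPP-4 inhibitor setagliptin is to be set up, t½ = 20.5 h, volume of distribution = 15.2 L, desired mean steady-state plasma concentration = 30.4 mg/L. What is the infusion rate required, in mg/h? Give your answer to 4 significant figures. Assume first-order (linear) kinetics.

15.62 mg/h

k = ln2 / t½ = 0.693147 / 20.5 = 0.03381 h⁻¹
CL = k × Vd = 0.03381 × 15.2 = 0.5139 L/h
At steady state, infusion rate R₀ = Css × CL = 30.4 × 0.5139 = 15.62 mg/h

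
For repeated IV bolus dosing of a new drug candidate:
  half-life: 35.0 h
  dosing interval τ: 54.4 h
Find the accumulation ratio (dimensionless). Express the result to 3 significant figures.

k = ln2 / t½ = 0.693147 / 35.0 = 0.01980 h⁻¹
e^(−kτ) = e^(−0.01980 × 54.4) = 0.3406
Accumulation ratio R = 1 / (1 − e^(−kτ)) = 1 / (1 − 0.3406) = 1.517

1.52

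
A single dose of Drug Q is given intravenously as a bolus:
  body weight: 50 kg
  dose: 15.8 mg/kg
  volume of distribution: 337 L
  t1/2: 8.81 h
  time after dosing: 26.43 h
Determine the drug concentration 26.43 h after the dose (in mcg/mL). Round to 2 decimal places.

0.29 mcg/mL

Total dose = 15.8 × 50 = 790.0 mg
C₀ = Dose / Vd = 790.0 / 337 = 2.344 mg/L
k = ln2 / t½ = 0.693147 / 8.81 = 0.07868 h⁻¹
t / t½ = 26.43 / 8.81 = 3 half-lives
C = C₀ × (1/2)^3 = 2.344 × 0.1250 = 0.2930 mg/L
(0.2930 mg/L = 0.2930 mcg/mL)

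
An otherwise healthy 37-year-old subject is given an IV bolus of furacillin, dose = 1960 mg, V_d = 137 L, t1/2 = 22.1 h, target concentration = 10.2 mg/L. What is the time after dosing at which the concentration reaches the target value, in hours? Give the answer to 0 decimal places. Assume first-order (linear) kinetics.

C₀ = Dose / Vd = 1960 / 137 = 14.31 mg/L
k = ln2 / t½ = 0.693147 / 22.1 = 0.03136 h⁻¹
t = ln(C₀ / C) / k = ln(14.31 / 10.2) / 0.03136
  = ln(1.403) / 0.03136 = 0.3386 / 0.03136 = 10.80 h

11 h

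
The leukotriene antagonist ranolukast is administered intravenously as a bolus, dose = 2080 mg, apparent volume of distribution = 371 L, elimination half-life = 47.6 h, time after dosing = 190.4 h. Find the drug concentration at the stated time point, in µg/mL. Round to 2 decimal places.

C₀ = Dose / Vd = 2080 / 371 = 5.606 mg/L
k = ln2 / t½ = 0.693147 / 47.6 = 0.01456 h⁻¹
t / t½ = 190.4 / 47.6 = 4 half-lives
C = C₀ × (1/2)^4 = 5.606 × 0.06250 = 0.3504 mg/L
(0.3504 mg/L = 0.3504 µg/mL)

0.35 µg/mL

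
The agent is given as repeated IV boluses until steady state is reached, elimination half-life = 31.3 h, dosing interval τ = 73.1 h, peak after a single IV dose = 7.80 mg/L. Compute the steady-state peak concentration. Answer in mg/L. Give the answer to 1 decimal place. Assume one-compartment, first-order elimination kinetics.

k = ln2 / t½ = 0.693147 / 31.3 = 0.02215 h⁻¹
e^(−kτ) = e^(−0.02215 × 73.1) = 0.1981
Accumulation ratio R = 1 / (1 − e^(−kτ)) = 1 / (1 − 0.1981) = 1.247
Steady-state peak = C₀ × R = 7.80 × 1.247 = 9.727 mg/L

9.7 mg/L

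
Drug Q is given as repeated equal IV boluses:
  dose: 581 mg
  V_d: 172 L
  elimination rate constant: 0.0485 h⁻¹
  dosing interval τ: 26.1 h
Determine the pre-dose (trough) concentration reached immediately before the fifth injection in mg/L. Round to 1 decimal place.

1.3 mg/L

C₀ per dose = Dose / Vd = 581 / 172 = 3.378 mg/L
Fraction remaining after one interval: r = e^(−kτ) = e^(−0.04850 × 26.1) = 0.2820
Before dose 5, 4 doses have been given (aged 1τ, 2τ, 3τ, 4τ).
C_trough = C₀ × (r + r² + … + r^4) = C₀ × r(1−r^4)/(1−r)
        = 3.378 × 0.2820 × (1 − 0.006324) / (1 − 0.2820) = 1.318 mg/L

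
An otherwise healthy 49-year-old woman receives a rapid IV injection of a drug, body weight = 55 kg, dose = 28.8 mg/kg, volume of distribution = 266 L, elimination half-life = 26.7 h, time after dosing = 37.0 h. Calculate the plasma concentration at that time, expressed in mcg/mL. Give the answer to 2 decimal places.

Total dose = 28.8 × 55 = 1584 mg
C₀ = Dose / Vd = 1584 / 266 = 5.955 mg/L
k = ln2 / t½ = 0.693147 / 26.7 = 0.02596 h⁻¹
C = C₀ · e^(−k·t) = 5.955 × e^(−0.02596 × 37.0)
  = 5.955 × 0.3827 = 2.279 mg/L
(2.279 mg/L = 2.279 mcg/mL)

2.28 mcg/mL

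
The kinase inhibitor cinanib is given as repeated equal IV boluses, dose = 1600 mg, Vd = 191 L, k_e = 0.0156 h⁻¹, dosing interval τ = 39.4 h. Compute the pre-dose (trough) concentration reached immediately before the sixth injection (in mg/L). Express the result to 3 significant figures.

C₀ per dose = Dose / Vd = 1600 / 191 = 8.377 mg/L
Fraction remaining after one interval: r = e^(−kτ) = e^(−0.01560 × 39.4) = 0.5408
Before dose 6, 5 doses have been given (aged 1τ, 2τ, 3τ, 4τ, 5τ).
C_trough = C₀ × (r + r² + … + r^5) = C₀ × r(1−r^5)/(1−r)
        = 8.377 × 0.5408 × (1 − 0.04626) / (1 − 0.5408) = 9.409 mg/L

9.41 mg/L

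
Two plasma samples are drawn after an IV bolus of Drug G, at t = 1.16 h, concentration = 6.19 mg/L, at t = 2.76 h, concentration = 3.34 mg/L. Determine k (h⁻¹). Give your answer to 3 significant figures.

k = ln(C₁/C₂) / (t₂ − t₁) = ln(6.19/3.34) / (2.76 − 1.16)
  = 0.6170 / 1.600 = 0.3856 h⁻¹

0.386 h⁻¹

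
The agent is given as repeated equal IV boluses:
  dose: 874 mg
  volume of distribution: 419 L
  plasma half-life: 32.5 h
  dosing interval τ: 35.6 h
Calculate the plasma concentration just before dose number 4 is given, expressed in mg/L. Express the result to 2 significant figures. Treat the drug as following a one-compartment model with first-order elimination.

C₀ per dose = Dose / Vd = 874 / 419 = 2.086 mg/L
k = ln2 / t½ = 0.693147 / 32.5 = 0.02133 h⁻¹
Fraction remaining after one interval: r = e^(−kτ) = e^(−0.02133 × 35.6) = 0.4680
Before dose 4, 3 doses have been given (aged 1τ, 2τ, 3τ).
C_trough = C₀ × (r + r² + … + r^3) = C₀ × r(1−r^3)/(1−r)
        = 2.086 × 0.4680 × (1 − 0.1025) / (1 − 0.4680) = 1.647 mg/L

1.6 mg/L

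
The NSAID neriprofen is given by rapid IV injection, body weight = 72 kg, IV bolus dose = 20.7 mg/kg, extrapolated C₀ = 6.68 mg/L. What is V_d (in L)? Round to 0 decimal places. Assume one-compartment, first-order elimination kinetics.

223 L

Dose = 20.7 × 72 = 1490 mg
Vd = Dose / C₀ = 1490 / 6.68 = 223.1 L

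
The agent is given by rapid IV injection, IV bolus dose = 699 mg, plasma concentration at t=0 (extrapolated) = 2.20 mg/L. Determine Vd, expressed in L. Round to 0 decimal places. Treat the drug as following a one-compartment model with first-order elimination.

318 L

Vd = Dose / C₀ = 699.0 / 2.20 = 317.7 L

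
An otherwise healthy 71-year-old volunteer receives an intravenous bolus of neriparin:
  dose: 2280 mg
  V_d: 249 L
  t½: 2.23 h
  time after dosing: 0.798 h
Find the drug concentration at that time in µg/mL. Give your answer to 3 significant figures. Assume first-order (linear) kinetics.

7.15 µg/mL

C₀ = Dose / Vd = 2280 / 249 = 9.157 mg/L
k = ln2 / t½ = 0.693147 / 2.23 = 0.3108 h⁻¹
C = C₀ · e^(−k·t) = 9.157 × e^(−0.3108 × 0.798)
  = 9.157 × 0.7803 = 7.145 mg/L
(7.145 mg/L = 7.145 µg/mL)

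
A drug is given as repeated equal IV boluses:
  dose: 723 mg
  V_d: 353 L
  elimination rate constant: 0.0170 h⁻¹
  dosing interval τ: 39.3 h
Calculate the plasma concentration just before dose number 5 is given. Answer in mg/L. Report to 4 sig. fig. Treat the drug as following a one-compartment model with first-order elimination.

C₀ per dose = Dose / Vd = 723 / 353 = 2.048 mg/L
Fraction remaining after one interval: r = e^(−kτ) = e^(−0.01700 × 39.3) = 0.5127
Before dose 5, 4 doses have been given (aged 1τ, 2τ, 3τ, 4τ).
C_trough = C₀ × (r + r² + … + r^4) = C₀ × r(1−r^4)/(1−r)
        = 2.048 × 0.5127 × (1 − 0.06910) / (1 − 0.5127) = 2.006 mg/L

2.006 mg/L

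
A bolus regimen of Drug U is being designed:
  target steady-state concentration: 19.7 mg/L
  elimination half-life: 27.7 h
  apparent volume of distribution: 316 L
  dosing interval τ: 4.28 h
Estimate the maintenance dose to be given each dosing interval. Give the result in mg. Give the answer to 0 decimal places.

k = ln2 / t½ = 0.693147 / 27.7 = 0.02502 h⁻¹
CL = k × Vd = 0.02502 × 316 = 7.906 L/h
At steady state, Dose/τ = Css × CL.
Dose = Css × CL × τ = 19.7 × 7.906 × 4.28 = 666.6 mg

667 mg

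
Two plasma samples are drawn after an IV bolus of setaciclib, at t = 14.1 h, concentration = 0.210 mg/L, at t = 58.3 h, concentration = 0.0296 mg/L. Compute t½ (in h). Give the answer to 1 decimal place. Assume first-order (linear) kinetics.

15.6 h

k = ln(C₁/C₂) / (t₂ − t₁) = ln(0.210/0.0296) / (58.3 − 14.1)
  = 1.959 / 44.20 = 0.04432 h⁻¹
t½ = ln2 / k = 0.693147 / 0.04432 = 15.64 h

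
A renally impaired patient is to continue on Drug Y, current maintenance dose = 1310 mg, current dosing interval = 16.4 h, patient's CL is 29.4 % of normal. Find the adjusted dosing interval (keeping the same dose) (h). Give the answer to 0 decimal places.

56 h

To keep the same average steady-state level, dosing rate must scale with clearance.
CL ratio = 29.4 / 100 = 0.2940
New interval (same dose) = 16.4 / 0.2940 = 55.78 h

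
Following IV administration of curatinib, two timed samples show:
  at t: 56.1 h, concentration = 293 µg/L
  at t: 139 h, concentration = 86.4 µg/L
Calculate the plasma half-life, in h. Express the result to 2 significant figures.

k = ln(C₁/C₂) / (t₂ − t₁) = ln(293/86.4) / (139 − 56.1)
  = 1.221 / 82.90 = 0.01473 h⁻¹
t½ = ln2 / k = 0.693147 / 0.01473 = 47.06 h

47 h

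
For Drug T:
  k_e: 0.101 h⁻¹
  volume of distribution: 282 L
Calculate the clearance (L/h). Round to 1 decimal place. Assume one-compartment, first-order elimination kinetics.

28.5 L/h

CL = k × Vd = 0.101 × 282 = 28.48 L/h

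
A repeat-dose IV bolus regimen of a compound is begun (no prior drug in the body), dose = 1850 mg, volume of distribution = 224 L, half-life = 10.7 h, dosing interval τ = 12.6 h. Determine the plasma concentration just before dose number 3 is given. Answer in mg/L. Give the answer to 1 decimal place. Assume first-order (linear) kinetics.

5.3 mg/L

C₀ per dose = Dose / Vd = 1850 / 224 = 8.259 mg/L
k = ln2 / t½ = 0.693147 / 10.7 = 0.06478 h⁻¹
Fraction remaining after one interval: r = e^(−kτ) = e^(−0.06478 × 12.6) = 0.4421
Before dose 3, 2 doses have been given (aged 1τ, 2τ).
C_trough = C₀ × (r + r²) = 8.259 × (0.4421 + 0.1955) = 5.266 mg/L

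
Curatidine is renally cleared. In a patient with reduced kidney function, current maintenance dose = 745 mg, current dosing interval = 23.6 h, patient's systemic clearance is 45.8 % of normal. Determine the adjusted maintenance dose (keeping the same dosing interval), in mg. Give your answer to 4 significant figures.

341.2 mg

To keep the same average steady-state level, dosing rate must scale with clearance.
CL ratio = 45.8 / 100 = 0.4580
New dose (same interval) = 745 × 0.4580 = 341.2 mg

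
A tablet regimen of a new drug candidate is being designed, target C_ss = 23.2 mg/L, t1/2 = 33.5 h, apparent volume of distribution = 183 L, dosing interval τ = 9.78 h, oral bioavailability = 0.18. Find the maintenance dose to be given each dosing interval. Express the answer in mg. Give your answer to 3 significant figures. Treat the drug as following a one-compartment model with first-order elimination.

4770 mg

k = ln2 / t½ = 0.693147 / 33.5 = 0.02069 h⁻¹
CL = k × Vd = 0.02069 × 183 = 3.786 L/h
At steady state, F × (Dose/τ) = Css × CL.
Dose = Css × CL × τ / F = 23.2 × 3.786 × 9.78 / 0.18 = 4772 mg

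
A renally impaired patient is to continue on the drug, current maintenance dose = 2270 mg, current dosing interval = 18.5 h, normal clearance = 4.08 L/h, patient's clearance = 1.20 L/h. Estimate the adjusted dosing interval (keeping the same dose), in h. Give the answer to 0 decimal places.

To keep the same average steady-state level, dosing rate must scale with clearance.
CL ratio = 1.20 / 4.08 = 0.2941
New interval (same dose) = 18.5 / 0.2941 = 62.90 h

63 h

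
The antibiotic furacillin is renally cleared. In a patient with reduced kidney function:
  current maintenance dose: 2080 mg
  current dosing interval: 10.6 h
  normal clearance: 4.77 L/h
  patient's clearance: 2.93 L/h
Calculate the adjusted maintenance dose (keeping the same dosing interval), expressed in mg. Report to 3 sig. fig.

1280 mg

To keep the same average steady-state level, dosing rate must scale with clearance.
CL ratio = 2.93 / 4.77 = 0.6143
New dose (same interval) = 2080 × 0.6143 = 1278 mg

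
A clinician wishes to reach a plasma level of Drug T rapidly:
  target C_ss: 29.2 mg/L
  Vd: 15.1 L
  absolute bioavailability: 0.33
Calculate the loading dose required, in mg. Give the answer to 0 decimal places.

1336 mg

LD = Css × Vd / F = 29.2 × 15.1 / 0.33 = 1336 mg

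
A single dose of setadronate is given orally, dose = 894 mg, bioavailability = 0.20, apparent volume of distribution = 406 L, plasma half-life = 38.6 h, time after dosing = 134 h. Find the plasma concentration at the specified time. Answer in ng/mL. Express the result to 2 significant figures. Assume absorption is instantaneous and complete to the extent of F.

Amount reaching circulation = F × Dose = 0.20 × 894.0 = 178.8 mg
C₀ = F·Dose / Vd = 178.8 / 406 = 0.4404 mg/L
k = ln2 / t½ = 0.693147 / 38.6 = 0.01796 h⁻¹
C = C₀ · e^(−k·t) = 0.4404 × e^(−0.01796 × 134)
  = 0.4404 × 0.09012 = 0.03969 mg/L
Convert: 0.03969 mg/L × 1000 = 39.69 ng/mL

40 ng/mL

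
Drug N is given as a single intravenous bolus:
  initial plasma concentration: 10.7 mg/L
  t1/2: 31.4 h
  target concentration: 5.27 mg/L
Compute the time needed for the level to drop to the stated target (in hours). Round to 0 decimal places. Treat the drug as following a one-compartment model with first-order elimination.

32 h

k = ln2 / t½ = 0.693147 / 31.4 = 0.02207 h⁻¹
t = ln(C₀ / C) / k = ln(10.70 / 5.27) / 0.02207
  = ln(2.030) / 0.02207 = 0.7080 / 0.02207 = 32.08 h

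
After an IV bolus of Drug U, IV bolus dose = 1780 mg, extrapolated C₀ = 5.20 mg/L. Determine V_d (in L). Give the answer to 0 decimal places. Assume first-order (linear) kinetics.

Vd = Dose / C₀ = 1780 / 5.20 = 342.3 L

342 L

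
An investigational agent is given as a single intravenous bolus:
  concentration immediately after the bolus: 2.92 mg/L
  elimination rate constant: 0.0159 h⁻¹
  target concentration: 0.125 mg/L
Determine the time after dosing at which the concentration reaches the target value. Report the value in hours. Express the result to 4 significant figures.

t = ln(C₀ / C) / k = ln(2.920 / 0.125) / 0.01590
  = ln(23.36) / 0.01590 = 3.151 / 0.01590 = 198.2 h

198.2 h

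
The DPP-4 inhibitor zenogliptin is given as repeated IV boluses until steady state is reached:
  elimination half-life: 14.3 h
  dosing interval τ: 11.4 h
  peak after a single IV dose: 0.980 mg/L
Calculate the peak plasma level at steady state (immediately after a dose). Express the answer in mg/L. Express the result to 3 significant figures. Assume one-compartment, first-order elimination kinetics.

2.31 mg/L

k = ln2 / t½ = 0.693147 / 14.3 = 0.04847 h⁻¹
e^(−kτ) = e^(−0.04847 × 11.4) = 0.5755
Accumulation ratio R = 1 / (1 − e^(−kτ)) = 1 / (1 − 0.5755) = 2.356
Steady-state peak = C₀ × R = 0.980 × 2.356 = 2.309 mg/L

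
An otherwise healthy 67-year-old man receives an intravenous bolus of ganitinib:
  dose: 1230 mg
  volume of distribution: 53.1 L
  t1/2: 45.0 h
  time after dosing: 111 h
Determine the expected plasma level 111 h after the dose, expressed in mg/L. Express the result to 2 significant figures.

C₀ = Dose / Vd = 1230 / 53.1 = 23.16 mg/L
k = ln2 / t½ = 0.693147 / 45.0 = 0.01540 h⁻¹
C = C₀ · e^(−k·t) = 23.16 × e^(−0.01540 × 111)
  = 23.16 × 0.1810 = 4.192 mg/L

4.2 mg/L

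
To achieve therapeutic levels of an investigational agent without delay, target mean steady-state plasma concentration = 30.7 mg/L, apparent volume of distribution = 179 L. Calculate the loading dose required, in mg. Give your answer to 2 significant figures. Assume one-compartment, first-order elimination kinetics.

LD = Css × Vd = 30.7 × 179 = 5495 mg

5500 mg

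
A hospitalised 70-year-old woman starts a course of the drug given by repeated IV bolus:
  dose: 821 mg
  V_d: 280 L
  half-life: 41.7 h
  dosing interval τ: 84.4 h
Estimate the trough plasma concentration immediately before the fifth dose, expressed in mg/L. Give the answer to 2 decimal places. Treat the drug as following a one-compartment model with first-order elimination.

C₀ per dose = Dose / Vd = 821 / 280 = 2.932 mg/L
k = ln2 / t½ = 0.693147 / 41.7 = 0.01662 h⁻¹
Fraction remaining after one interval: r = e^(−kτ) = e^(−0.01662 × 84.4) = 0.2459
Before dose 5, 4 doses have been given (aged 1τ, 2τ, 3τ, 4τ).
C_trough = C₀ × (r + r² + … + r^4) = C₀ × r(1−r^4)/(1−r)
        = 2.932 × 0.2459 × (1 − 0.003656) / (1 − 0.2459) = 0.9526 mg/L

0.95 mg/L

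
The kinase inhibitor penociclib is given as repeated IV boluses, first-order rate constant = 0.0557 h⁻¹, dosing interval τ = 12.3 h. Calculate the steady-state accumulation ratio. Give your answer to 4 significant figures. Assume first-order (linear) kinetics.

2.016

e^(−kτ) = e^(−0.05570 × 12.3) = 0.5040
Accumulation ratio R = 1 / (1 − e^(−kτ)) = 1 / (1 − 0.5040) = 2.016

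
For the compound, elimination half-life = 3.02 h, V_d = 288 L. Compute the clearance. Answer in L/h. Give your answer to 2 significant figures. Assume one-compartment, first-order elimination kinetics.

66 L/h

k = ln2 / t½ = 0.693147 / 3.02 = 0.2295 h⁻¹
CL = k × Vd = 0.2295 × 288 = 66.10 L/h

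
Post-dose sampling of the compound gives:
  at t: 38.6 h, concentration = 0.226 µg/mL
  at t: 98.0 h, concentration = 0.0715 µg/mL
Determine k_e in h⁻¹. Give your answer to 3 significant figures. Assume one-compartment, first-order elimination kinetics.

0.0194 h⁻¹

k = ln(C₁/C₂) / (t₂ − t₁) = ln(0.226/0.0715) / (98.0 − 38.6)
  = 1.151 / 59.40 = 0.01938 h⁻¹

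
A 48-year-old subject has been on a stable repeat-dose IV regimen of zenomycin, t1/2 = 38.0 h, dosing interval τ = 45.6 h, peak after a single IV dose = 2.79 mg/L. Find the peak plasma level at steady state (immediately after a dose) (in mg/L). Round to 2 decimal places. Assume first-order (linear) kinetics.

4.94 mg/L

k = ln2 / t½ = 0.693147 / 38.0 = 0.01824 h⁻¹
e^(−kτ) = e^(−0.01824 × 45.6) = 0.4353
Accumulation ratio R = 1 / (1 − e^(−kτ)) = 1 / (1 − 0.4353) = 1.771
Steady-state peak = C₀ × R = 2.79 × 1.771 = 4.941 mg/L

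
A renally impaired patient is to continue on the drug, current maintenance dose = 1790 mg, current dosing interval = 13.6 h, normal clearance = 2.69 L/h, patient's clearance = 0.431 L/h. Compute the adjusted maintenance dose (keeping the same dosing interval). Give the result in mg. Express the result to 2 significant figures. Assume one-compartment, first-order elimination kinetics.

To keep the same average steady-state level, dosing rate must scale with clearance.
CL ratio = 0.431 / 2.69 = 0.1602
New dose (same interval) = 1790 × 0.1602 = 286.8 mg

290 mg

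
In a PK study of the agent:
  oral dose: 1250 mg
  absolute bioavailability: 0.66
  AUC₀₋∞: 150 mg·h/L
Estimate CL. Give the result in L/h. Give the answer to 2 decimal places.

CL = F·Dose / AUC = 0.66 × 1250 / 150 = 5.500 L/h

5.50 L/h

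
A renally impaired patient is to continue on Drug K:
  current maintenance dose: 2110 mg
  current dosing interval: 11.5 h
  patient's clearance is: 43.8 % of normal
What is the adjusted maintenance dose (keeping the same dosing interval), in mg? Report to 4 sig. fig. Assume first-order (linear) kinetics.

To keep the same average steady-state level, dosing rate must scale with clearance.
CL ratio = 43.8 / 100 = 0.4380
New dose (same interval) = 2110 × 0.4380 = 924.2 mg

924.2 mg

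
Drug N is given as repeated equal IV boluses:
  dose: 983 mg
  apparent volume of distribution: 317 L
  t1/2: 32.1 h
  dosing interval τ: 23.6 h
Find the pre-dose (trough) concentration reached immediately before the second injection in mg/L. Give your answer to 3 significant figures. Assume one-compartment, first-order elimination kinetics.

C₀ per dose = Dose / Vd = 983 / 317 = 3.101 mg/L
k = ln2 / t½ = 0.693147 / 32.1 = 0.02159 h⁻¹
Fraction remaining after one interval: r = e^(−kτ) = e^(−0.02159 × 23.6) = 0.6008
Before dose 2, 1 dose has been given (aged 1τ).
C_trough = C₀ × r = 3.101 × 0.6008 = 1.863 mg/L

1.86 mg/L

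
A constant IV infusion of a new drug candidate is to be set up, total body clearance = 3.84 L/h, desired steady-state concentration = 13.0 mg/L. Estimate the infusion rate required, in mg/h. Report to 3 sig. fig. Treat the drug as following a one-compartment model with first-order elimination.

49.9 mg/h

At steady state, infusion rate R₀ = Css × CL = 13.0 × 3.840 = 49.92 mg/h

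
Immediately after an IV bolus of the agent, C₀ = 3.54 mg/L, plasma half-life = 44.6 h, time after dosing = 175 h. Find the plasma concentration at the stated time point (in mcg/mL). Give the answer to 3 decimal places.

k = ln2 / t½ = 0.693147 / 44.6 = 0.01554 h⁻¹
C = C₀ · e^(−k·t) = 3.540 × e^(−0.01554 × 175)
  = 3.540 × 0.06591 = 0.2333 mg/L
(0.2333 mg/L = 0.2333 mcg/mL)

0.233 mcg/mL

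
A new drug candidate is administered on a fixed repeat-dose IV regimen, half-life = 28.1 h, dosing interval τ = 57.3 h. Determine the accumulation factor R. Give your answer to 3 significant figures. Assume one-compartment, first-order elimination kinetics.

k = ln2 / t½ = 0.693147 / 28.1 = 0.02467 h⁻¹
e^(−kτ) = e^(−0.02467 × 57.3) = 0.2433
Accumulation ratio R = 1 / (1 − e^(−kτ)) = 1 / (1 − 0.2433) = 1.322

1.32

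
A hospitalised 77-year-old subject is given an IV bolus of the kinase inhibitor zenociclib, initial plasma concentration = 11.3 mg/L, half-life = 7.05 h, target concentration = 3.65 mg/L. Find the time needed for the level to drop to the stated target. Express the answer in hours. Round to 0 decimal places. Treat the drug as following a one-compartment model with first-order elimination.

11 h

k = ln2 / t½ = 0.693147 / 7.05 = 0.09832 h⁻¹
t = ln(C₀ / C) / k = ln(11.30 / 3.65) / 0.09832
  = ln(3.096) / 0.09832 = 1.130 / 0.09832 = 11.49 h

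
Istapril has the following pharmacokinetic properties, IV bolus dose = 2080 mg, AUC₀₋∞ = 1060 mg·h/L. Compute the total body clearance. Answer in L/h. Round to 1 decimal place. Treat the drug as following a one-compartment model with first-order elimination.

2.0 L/h

CL = Dose / AUC = 2080 / 1060 = 1.962 L/h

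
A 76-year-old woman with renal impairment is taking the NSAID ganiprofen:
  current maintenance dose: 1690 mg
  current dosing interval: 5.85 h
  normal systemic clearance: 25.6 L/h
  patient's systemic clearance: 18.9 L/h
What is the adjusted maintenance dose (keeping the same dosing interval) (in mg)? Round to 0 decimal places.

To keep the same average steady-state level, dosing rate must scale with clearance.
CL ratio = 18.9 / 25.6 = 0.7383
New dose (same interval) = 1690 × 0.7383 = 1248 mg

1248 mg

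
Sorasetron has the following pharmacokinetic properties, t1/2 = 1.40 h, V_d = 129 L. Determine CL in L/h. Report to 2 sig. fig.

64 L/h

k = ln2 / t½ = 0.693147 / 1.40 = 0.4951 h⁻¹
CL = k × Vd = 0.4951 × 129 = 63.87 L/h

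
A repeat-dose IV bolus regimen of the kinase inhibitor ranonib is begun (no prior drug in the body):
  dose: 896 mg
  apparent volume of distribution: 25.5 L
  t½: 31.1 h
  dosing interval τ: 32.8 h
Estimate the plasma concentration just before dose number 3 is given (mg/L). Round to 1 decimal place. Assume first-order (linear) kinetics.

C₀ per dose = Dose / Vd = 896 / 25.5 = 35.14 mg/L
k = ln2 / t½ = 0.693147 / 31.1 = 0.02229 h⁻¹
Fraction remaining after one interval: r = e^(−kτ) = e^(−0.02229 × 32.8) = 0.4814
Before dose 3, 2 doses have been given (aged 1τ, 2τ).
C_trough = C₀ × (r + r²) = 35.14 × (0.4814 + 0.2317) = 25.06 mg/L

25.1 mg/L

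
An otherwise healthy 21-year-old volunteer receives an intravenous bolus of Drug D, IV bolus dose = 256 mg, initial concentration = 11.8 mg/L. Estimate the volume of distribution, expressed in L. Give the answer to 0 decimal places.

22 L

Vd = Dose / C₀ = 256.0 / 11.8 = 21.69 L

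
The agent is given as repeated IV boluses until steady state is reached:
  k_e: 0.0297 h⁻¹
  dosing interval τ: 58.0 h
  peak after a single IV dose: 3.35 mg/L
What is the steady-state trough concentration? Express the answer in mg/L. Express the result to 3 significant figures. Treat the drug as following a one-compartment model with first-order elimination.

0.728 mg/L

e^(−kτ) = e^(−0.02970 × 58.0) = 0.1786
Accumulation ratio R = 1 / (1 − e^(−kτ)) = 1 / (1 − 0.1786) = 1.217
Steady-state trough = C₀ × R × e^(−kτ) = 3.35 × 1.217 × 0.1786 = 0.7281 mg/L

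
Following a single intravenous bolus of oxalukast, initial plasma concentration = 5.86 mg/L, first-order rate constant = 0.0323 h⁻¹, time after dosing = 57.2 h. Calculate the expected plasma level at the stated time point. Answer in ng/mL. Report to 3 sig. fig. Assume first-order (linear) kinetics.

924 ng/mL

C = C₀ · e^(−k·t) = 5.860 × e^(−0.03230 × 57.2)
  = 5.860 × 0.1576 = 0.9235 mg/L
Convert: 0.9235 mg/L × 1000 = 923.5 ng/mL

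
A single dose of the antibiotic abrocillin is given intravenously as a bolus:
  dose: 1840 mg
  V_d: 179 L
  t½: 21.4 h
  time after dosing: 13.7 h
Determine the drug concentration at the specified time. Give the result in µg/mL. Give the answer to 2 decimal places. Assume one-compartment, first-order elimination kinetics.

C₀ = Dose / Vd = 1840 / 179 = 10.28 mg/L
k = ln2 / t½ = 0.693147 / 21.4 = 0.03239 h⁻¹
C = C₀ · e^(−k·t) = 10.28 × e^(−0.03239 × 13.7)
  = 10.28 × 0.6416 = 6.596 mg/L
(6.596 mg/L = 6.596 µg/mL)

6.60 µg/mL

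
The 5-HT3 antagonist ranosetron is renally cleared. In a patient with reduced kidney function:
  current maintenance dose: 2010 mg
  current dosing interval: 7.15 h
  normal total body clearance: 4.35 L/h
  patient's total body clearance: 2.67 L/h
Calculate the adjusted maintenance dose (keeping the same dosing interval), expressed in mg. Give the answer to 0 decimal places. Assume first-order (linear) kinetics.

1234 mg

To keep the same average steady-state level, dosing rate must scale with clearance.
CL ratio = 2.67 / 4.35 = 0.6138
New dose (same interval) = 2010 × 0.6138 = 1234 mg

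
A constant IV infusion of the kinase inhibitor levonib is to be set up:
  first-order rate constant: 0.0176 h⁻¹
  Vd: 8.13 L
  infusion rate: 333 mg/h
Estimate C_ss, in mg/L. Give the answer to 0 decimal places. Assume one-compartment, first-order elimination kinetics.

2327 mg/L

CL = k × Vd = 0.01760 × 8.13 = 0.1431 L/h
At steady state Css = R₀ / CL = 333 / 0.1431 = 2327 mg/L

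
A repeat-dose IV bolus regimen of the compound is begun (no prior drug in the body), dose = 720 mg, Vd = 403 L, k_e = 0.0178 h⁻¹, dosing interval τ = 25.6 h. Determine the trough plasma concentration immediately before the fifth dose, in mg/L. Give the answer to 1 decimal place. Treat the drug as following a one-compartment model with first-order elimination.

2.6 mg/L

C₀ per dose = Dose / Vd = 720 / 403 = 1.787 mg/L
Fraction remaining after one interval: r = e^(−kτ) = e^(−0.01780 × 25.6) = 0.6340
Before dose 5, 4 doses have been given (aged 1τ, 2τ, 3τ, 4τ).
C_trough = C₀ × (r + r² + … + r^4) = C₀ × r(1−r^4)/(1−r)
        = 1.787 × 0.6340 × (1 − 0.1616) / (1 − 0.6340) = 2.595 mg/L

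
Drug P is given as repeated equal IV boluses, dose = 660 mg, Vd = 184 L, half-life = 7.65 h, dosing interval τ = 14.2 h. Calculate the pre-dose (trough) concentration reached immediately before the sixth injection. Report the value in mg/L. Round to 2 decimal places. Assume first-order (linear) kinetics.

1.37 mg/L

C₀ per dose = Dose / Vd = 660 / 184 = 3.587 mg/L
k = ln2 / t½ = 0.693147 / 7.65 = 0.09061 h⁻¹
Fraction remaining after one interval: r = e^(−kτ) = e^(−0.09061 × 14.2) = 0.2762
Before dose 6, 5 doses have been given (aged 1τ, 2τ, 3τ, 4τ, 5τ).
C_trough = C₀ × (r + r² + … + r^5) = C₀ × r(1−r^5)/(1−r)
        = 3.587 × 0.2762 × (1 − 0.001607) / (1 − 0.2762) = 1.367 mg/L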